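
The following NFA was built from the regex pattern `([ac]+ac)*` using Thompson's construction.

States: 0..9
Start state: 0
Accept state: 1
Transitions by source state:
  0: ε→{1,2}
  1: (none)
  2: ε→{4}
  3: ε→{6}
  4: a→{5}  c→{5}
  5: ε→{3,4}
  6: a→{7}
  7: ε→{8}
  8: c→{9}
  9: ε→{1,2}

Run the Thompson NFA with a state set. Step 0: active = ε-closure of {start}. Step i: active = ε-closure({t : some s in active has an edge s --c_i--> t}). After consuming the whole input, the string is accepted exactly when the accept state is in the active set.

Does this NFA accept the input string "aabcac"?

Answer: REJECT

Trace:
start: ε-closure({0}) = {0,1,2,4}
'a' @ 1: {3,4,5,6}
'a' @ 2: {3,4,5,6,7,8}
'b' @ 3: {}  — no active states
rest 'cac' ignored (set empty)
end set {} — state 1 not in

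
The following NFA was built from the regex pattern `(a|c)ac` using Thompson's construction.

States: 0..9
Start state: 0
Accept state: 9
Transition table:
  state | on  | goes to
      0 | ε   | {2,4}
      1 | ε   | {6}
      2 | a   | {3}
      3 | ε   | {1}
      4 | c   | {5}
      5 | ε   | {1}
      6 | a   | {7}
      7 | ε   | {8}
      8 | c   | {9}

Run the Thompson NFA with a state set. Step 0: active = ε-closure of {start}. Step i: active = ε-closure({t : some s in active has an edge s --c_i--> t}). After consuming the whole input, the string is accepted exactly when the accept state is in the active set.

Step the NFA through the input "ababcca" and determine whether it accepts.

Answer: REJECT

Steps:
S₀ = ε-closure({0}) = {0,2,4}
'a' @ 1: {1,3,6}
'b' @ 2: {}  — state set empty
rest 'abcca' ignored (set empty)
end set {} — state 9 not in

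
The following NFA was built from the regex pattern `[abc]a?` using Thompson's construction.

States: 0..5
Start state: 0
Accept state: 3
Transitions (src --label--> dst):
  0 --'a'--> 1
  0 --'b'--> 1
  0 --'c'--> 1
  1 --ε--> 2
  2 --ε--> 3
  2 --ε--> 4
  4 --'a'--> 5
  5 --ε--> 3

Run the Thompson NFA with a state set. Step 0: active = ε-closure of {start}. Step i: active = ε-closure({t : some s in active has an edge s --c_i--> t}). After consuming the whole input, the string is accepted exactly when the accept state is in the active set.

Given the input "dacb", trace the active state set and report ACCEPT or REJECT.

start: ε-closure({0}) = {0}
'd' @ 1: {}  — state set empty
rest 'acb' ignored (set empty)
after full input: {}  (accept=3 not in)

Answer: REJECT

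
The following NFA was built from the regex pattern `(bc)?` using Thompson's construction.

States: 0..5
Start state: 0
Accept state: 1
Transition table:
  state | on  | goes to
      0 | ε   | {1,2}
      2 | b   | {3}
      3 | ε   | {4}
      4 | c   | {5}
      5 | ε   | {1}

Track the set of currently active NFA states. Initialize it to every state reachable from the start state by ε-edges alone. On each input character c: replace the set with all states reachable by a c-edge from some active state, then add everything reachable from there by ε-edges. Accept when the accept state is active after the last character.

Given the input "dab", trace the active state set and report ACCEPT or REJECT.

Answer: REJECT

Trace:
initial (ε-close {0}): {0,1,2}
'd' @ 1: {}  — state set empty
rest 'ab' ignored (set empty)
end set {} — state 1 not in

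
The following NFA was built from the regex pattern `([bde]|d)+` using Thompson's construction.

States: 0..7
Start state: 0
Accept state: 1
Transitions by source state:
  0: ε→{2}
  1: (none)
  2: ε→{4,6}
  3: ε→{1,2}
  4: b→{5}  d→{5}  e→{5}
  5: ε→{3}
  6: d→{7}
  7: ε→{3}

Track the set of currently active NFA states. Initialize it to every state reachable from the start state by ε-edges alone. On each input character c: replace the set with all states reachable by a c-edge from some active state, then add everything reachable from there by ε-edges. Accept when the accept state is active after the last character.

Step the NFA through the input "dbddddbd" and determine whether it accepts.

Answer: ACCEPT

Steps:
S₀ = ε-closure({0}) = {0,2,4,6}
'd' @ 1: {1,2,3,4,5,6,7}  [accepting]
'b' @ 2: {1,2,3,4,5,6}  [accepting]
'd' @ 3: {1,2,3,4,5,6,7}  [accepting]
'd' @ 4: {1,2,3,4,5,6,7}  [accepting]
'd' @ 5: {1,2,3,4,5,6,7}  [accepting]
'd' @ 6: {1,2,3,4,5,6,7}  [accepting]
'b' @ 7: {1,2,3,4,5,6}  [accepting]
'd' @ 8: {1,2,3,4,5,6,7}  [accepting]
final: {1,2,3,4,5,6,7}; accept 1 in set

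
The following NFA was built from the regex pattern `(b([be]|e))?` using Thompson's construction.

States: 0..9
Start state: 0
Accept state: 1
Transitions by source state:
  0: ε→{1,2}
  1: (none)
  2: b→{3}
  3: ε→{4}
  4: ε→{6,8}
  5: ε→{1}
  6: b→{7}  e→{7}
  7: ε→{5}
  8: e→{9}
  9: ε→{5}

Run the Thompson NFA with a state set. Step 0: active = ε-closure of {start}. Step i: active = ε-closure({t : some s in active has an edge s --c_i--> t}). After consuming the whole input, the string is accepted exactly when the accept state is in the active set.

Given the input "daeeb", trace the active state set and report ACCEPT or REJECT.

initial (ε-close {0}): {0,1,2}
'd' @ 1: {}  — state set empty
rest 'aeeb' ignored (set empty)
final: {}; accept 1 not in set

Answer: REJECT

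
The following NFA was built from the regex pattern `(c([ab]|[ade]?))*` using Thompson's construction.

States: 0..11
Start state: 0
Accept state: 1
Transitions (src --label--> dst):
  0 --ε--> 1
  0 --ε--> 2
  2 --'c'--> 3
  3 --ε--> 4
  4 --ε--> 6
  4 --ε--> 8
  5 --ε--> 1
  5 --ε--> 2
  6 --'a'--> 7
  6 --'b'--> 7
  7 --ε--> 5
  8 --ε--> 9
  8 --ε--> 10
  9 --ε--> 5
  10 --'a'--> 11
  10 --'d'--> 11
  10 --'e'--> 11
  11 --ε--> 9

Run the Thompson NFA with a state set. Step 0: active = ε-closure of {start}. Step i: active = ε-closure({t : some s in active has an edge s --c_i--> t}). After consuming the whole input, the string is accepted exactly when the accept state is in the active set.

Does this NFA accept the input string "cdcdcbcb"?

Answer: ACCEPT

Steps:
start: ε-closure({0}) = {0,1,2}
'c' @ 1: {1,2,3,4,5,6,8,9,10}  ✓accept
'd' @ 2: {1,2,5,9,11}  ✓accept
'c' @ 3: {1,2,3,4,5,6,8,9,10}  ✓accept
'd' @ 4: {1,2,5,9,11}  ✓accept
'c' @ 5: {1,2,3,4,5,6,8,9,10}  ✓accept
'b' @ 6: {1,2,5,7}  ✓accept
'c' @ 7: {1,2,3,4,5,6,8,9,10}  ✓accept
'b' @ 8: {1,2,5,7}  ✓accept
final: {1,2,5,7}; accept 1 in set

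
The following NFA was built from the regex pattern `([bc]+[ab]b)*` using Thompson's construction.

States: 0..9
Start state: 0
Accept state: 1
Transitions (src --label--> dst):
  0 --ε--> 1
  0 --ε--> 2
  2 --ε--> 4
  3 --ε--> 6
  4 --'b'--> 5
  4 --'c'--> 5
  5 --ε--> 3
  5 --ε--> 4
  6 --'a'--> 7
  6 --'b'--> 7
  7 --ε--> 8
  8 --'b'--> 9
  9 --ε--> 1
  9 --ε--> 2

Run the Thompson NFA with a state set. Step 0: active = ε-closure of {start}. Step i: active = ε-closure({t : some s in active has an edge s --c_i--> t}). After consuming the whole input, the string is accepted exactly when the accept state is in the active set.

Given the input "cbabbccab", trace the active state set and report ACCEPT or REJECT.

Answer: ACCEPT

Steps:
S₀ = ε-closure({0}) = {0,1,2,4}
'c' @ 1: {3,4,5,6}
'b' @ 2: {3,4,5,6,7,8}
'a' @ 3: {7,8}
'b' @ 4: {1,2,4,9}  [accepting]
'b' @ 5: {3,4,5,6}
'c' @ 6: {3,4,5,6}
'c' @ 7: {3,4,5,6}
'a' @ 8: {7,8}
'b' @ 9: {1,2,4,9}  [accepting]
end set {1,2,4,9} — state 1 in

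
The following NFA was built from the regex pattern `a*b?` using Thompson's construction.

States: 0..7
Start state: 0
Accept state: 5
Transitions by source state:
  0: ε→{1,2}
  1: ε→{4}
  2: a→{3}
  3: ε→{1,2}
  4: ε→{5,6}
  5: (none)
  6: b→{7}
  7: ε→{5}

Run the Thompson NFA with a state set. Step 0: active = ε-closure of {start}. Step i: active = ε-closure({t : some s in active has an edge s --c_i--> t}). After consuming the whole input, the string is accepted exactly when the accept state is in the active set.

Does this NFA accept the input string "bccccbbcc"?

Answer: REJECT

Derivation:
start: ε-closure({0}) = {0,1,2,4,5,6}
'b' @ 1: {5,7}  [accepting]
'c' @ 2: {}  — dead — no transitions
rest 'cccbbcc' ignored (set empty)
final: {}; accept 5 not in set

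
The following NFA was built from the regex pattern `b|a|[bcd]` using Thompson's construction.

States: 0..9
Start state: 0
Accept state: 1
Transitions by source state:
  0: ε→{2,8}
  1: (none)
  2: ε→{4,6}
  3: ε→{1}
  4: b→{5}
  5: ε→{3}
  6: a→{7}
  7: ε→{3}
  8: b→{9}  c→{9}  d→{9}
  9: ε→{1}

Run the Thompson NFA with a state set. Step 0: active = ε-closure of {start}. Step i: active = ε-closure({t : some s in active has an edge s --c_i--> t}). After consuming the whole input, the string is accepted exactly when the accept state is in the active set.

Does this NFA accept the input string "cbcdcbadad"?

start: ε-closure({0}) = {0,2,4,6,8}
'c' @ 1: {1,9}  ✓accept
'b' @ 2: {}  — no active states
rest 'cdcbadad' ignored (set empty)
after full input: {}  (accept=1 not in)

Answer: REJECT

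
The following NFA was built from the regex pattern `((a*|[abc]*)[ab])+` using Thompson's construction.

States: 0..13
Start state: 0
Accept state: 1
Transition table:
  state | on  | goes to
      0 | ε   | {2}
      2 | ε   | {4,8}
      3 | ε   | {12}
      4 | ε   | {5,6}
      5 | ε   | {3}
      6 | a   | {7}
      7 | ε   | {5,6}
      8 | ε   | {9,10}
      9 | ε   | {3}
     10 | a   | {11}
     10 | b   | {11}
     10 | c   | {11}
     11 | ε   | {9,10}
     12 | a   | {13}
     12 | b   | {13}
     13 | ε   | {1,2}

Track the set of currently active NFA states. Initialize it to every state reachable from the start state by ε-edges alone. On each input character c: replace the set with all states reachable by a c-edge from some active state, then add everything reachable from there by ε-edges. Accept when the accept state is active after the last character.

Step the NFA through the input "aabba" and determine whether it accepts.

start: ε-closure({0}) = {0,2,3,4,5,6,8,9,10,12}
'a' @ 1: {1,2,3,4,5,6,7,8,9,10,11,12,13}  (accept∈set)
'a' @ 2: {1,2,3,4,5,6,7,8,9,10,11,12,13}  (accept∈set)
'b' @ 3: {1,2,3,4,5,6,8,9,10,11,12,13}  (accept∈set)
'b' @ 4: {1,2,3,4,5,6,8,9,10,11,12,13}  (accept∈set)
'a' @ 5: {1,2,3,4,5,6,7,8,9,10,11,12,13}  (accept∈set)
after full input: {1,2,3,4,5,6,7,8,9,10,11,12,13}  (accept=1 in)

Answer: ACCEPT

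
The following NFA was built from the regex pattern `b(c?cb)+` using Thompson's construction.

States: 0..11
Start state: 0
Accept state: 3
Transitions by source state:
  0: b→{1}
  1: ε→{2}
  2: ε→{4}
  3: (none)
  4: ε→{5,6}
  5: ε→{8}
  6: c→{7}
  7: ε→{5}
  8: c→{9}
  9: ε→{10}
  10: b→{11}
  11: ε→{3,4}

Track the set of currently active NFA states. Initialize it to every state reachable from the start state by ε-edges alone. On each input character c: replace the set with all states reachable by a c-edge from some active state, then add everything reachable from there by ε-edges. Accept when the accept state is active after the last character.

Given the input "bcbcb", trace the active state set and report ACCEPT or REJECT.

Answer: ACCEPT

Derivation:
initial (ε-close {0}): {0}
'b' @ 1: {1,2,4,5,6,8}
'c' @ 2: {5,7,8,9,10}
'b' @ 3: {3,4,5,6,8,11}  [accepting]
'c' @ 4: {5,7,8,9,10}
'b' @ 5: {3,4,5,6,8,11}  [accepting]
after full input: {3,4,5,6,8,11}  (accept=3 in)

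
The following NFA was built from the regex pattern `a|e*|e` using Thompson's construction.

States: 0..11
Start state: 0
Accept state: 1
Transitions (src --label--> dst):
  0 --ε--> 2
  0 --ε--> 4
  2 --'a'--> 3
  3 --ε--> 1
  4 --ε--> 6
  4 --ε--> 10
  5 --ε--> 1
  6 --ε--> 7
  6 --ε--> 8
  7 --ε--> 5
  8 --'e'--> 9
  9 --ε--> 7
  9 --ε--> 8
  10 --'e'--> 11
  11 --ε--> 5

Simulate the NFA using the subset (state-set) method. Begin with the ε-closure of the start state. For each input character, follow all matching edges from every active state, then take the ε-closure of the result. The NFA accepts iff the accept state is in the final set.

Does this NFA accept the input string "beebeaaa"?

Answer: REJECT

Derivation:
initial (ε-close {0}): {0,1,2,4,5,6,7,8,10}
'b' @ 1: {}  — no active states
rest 'eebeaaa' ignored (set empty)
final: {}; accept 1 not in set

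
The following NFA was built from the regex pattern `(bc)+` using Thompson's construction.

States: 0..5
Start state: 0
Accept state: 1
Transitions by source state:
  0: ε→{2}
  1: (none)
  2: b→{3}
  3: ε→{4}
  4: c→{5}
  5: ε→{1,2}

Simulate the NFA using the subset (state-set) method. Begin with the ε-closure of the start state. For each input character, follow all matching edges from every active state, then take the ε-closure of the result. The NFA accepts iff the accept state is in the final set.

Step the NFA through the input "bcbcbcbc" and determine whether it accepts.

Answer: ACCEPT

Trace:
start: ε-closure({0}) = {0,2}
'b' @ 1: {3,4}
'c' @ 2: {1,2,5}  ✓accept
'b' @ 3: {3,4}
'c' @ 4: {1,2,5}  ✓accept
'b' @ 5: {3,4}
'c' @ 6: {1,2,5}  ✓accept
'b' @ 7: {3,4}
'c' @ 8: {1,2,5}  ✓accept
end set {1,2,5} — state 1 in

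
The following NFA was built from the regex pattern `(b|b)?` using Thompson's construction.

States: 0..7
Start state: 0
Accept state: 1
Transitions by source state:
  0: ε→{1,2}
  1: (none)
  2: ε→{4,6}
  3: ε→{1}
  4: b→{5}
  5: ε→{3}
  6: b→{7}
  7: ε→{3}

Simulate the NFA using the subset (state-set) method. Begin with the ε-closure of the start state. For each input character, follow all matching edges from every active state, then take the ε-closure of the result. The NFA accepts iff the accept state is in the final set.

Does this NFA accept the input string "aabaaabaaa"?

S₀ = ε-closure({0}) = {0,1,2,4,6}
'a' @ 1: {}  — state set empty
rest 'abaaabaaa' ignored (set empty)
final: {}; accept 1 not in set

Answer: REJECT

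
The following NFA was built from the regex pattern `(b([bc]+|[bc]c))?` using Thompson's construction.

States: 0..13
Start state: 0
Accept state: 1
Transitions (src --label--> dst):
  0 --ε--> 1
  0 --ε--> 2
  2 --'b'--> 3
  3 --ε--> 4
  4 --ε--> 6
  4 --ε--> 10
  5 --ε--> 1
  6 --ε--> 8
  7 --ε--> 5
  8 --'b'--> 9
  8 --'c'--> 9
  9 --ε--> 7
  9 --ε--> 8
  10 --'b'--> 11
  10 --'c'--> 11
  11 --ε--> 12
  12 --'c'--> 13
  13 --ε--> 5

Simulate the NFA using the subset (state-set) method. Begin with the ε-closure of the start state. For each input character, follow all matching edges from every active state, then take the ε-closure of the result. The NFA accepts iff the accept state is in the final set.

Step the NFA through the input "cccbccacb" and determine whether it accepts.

Answer: REJECT

Steps:
initial (ε-close {0}): {0,1,2}
'c' @ 1: {}  — no active states
rest 'ccbccacb' ignored (set empty)
final: {}; accept 1 not in set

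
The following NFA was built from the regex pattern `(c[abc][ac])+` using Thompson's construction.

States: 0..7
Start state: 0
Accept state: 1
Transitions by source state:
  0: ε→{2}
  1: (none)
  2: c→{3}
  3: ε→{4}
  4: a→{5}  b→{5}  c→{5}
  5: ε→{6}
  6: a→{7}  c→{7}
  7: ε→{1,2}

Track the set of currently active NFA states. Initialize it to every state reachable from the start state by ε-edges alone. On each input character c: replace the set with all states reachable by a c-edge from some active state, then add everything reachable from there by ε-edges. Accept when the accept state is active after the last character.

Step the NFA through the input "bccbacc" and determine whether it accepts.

S₀ = ε-closure({0}) = {0,2}
'b' @ 1: {}  — no active states
rest 'ccbacc' ignored (set empty)
end set {} — state 1 not in

Answer: REJECT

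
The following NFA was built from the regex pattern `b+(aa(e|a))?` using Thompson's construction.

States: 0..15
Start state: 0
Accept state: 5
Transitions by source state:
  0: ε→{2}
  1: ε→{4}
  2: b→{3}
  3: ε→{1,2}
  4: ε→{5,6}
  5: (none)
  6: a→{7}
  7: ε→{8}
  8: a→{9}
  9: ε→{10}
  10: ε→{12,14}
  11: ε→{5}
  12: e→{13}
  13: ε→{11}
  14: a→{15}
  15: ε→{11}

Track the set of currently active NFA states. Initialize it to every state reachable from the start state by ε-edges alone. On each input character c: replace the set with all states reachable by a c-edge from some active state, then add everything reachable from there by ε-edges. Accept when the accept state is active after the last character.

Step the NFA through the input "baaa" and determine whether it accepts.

Answer: ACCEPT

Steps:
S₀ = ε-closure({0}) = {0,2}
'b' @ 1: {1,2,3,4,5,6}  (accept∈set)
'a' @ 2: {7,8}
'a' @ 3: {9,10,12,14}
'a' @ 4: {5,11,15}  (accept∈set)
after full input: {5,11,15}  (accept=5 in)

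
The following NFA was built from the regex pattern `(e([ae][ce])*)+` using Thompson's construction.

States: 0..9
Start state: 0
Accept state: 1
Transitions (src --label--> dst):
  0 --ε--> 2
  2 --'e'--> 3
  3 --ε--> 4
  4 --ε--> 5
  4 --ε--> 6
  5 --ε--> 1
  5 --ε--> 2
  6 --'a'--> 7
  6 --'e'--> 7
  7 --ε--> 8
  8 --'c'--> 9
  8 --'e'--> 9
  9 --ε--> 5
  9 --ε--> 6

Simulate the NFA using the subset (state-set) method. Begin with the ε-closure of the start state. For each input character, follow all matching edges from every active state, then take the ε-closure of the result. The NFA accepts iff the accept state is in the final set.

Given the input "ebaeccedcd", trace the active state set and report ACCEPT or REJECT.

start: ε-closure({0}) = {0,2}
'e' @ 1: {1,2,3,4,5,6}  ✓accept
'b' @ 2: {}  — dead — no transitions
rest 'aeccedcd' ignored (set empty)
end set {} — state 1 not in

Answer: REJECT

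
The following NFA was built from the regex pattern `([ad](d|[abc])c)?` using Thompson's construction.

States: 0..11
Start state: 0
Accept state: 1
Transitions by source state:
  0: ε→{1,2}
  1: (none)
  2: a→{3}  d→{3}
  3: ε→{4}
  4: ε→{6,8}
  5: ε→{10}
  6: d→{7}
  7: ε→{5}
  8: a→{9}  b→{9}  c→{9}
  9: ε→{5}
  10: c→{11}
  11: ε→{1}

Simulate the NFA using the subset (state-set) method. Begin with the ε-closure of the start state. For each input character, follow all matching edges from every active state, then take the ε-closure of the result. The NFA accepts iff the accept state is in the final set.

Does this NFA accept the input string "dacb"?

S₀ = ε-closure({0}) = {0,1,2}
'd' @ 1: {3,4,6,8}
'a' @ 2: {5,9,10}
'c' @ 3: {1,11}  ✓accept
'b' @ 4: {}  — dead — no transitions
end set {} — state 1 not in

Answer: REJECT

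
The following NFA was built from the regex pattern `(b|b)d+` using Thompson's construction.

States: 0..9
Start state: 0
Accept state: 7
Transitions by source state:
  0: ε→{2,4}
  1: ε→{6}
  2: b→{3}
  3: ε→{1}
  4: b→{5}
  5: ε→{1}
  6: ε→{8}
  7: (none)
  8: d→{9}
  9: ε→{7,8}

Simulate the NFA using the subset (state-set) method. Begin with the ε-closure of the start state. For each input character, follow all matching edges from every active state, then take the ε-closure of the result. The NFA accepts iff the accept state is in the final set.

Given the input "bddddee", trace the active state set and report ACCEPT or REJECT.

initial (ε-close {0}): {0,2,4}
'b' @ 1: {1,3,5,6,8}
'd' @ 2: {7,8,9}  (accept∈set)
'd' @ 3: {7,8,9}  (accept∈set)
'd' @ 4: {7,8,9}  (accept∈set)
'd' @ 5: {7,8,9}  (accept∈set)
'e' @ 6: {}  — dead — no transitions
rest 'e' ignored (set empty)
final: {}; accept 7 not in set

Answer: REJECT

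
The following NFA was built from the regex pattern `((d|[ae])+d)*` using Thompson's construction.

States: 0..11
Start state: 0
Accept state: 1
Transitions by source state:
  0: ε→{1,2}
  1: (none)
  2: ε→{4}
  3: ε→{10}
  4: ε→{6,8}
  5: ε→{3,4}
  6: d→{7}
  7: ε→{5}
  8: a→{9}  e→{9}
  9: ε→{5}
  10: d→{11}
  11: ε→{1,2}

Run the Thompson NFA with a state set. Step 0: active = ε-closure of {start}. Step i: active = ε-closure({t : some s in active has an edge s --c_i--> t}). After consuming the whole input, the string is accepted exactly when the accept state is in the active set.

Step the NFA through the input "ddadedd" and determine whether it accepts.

Answer: ACCEPT

Derivation:
initial (ε-close {0}): {0,1,2,4,6,8}
'd' @ 1: {3,4,5,6,7,8,10}
'd' @ 2: {1,2,3,4,5,6,7,8,10,11}  [accepting]
'a' @ 3: {3,4,5,6,8,9,10}
'd' @ 4: {1,2,3,4,5,6,7,8,10,11}  [accepting]
'e' @ 5: {3,4,5,6,8,9,10}
'd' @ 6: {1,2,3,4,5,6,7,8,10,11}  [accepting]
'd' @ 7: {1,2,3,4,5,6,7,8,10,11}  [accepting]
end set {1,2,3,4,5,6,7,8,10,11} — state 1 in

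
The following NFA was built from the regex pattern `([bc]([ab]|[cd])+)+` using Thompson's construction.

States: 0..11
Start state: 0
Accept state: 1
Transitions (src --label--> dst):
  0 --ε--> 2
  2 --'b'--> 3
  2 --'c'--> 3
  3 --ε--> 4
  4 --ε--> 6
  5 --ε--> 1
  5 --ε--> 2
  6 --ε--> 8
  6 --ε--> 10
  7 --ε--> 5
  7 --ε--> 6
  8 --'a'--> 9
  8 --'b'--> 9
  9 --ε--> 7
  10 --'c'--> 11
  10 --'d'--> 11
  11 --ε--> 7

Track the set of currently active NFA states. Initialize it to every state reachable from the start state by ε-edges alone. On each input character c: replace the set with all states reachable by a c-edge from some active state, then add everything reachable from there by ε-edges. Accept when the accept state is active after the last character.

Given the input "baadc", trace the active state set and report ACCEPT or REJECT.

Answer: ACCEPT

Steps:
start: ε-closure({0}) = {0,2}
'b' @ 1: {3,4,6,8,10}
'a' @ 2: {1,2,5,6,7,8,9,10}  [accepting]
'a' @ 3: {1,2,5,6,7,8,9,10}  [accepting]
'd' @ 4: {1,2,5,6,7,8,10,11}  [accepting]
'c' @ 5: {1,2,3,4,5,6,7,8,10,11}  [accepting]
after full input: {1,2,3,4,5,6,7,8,10,11}  (accept=1 in)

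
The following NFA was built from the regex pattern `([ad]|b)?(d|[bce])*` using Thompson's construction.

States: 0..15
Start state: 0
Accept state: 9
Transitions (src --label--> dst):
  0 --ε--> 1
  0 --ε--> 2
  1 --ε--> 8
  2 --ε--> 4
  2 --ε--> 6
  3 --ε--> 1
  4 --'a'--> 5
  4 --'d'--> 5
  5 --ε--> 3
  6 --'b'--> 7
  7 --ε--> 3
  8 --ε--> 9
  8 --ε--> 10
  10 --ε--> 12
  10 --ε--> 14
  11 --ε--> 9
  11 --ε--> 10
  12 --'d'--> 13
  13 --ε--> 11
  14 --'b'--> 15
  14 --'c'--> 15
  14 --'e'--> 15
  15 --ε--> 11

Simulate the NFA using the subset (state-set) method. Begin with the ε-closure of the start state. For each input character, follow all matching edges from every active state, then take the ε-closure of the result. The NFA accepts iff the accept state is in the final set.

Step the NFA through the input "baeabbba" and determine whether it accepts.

Answer: REJECT

Derivation:
start: ε-closure({0}) = {0,1,2,4,6,8,9,10,12,14}
'b' @ 1: {1,3,7,8,9,10,11,12,14,15}  ✓accept
'a' @ 2: {}  — dead — no transitions
rest 'eabbba' ignored (set empty)
final: {}; accept 9 not in set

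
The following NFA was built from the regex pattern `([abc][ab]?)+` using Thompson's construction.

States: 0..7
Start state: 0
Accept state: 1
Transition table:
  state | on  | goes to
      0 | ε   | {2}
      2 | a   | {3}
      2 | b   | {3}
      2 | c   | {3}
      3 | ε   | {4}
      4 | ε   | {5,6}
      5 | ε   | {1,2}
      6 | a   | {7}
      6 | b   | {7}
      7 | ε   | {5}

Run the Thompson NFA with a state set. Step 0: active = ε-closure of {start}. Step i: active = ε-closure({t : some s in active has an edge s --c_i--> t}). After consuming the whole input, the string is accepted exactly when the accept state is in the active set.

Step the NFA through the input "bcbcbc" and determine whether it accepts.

start: ε-closure({0}) = {0,2}
'b' @ 1: {1,2,3,4,5,6}  [accepting]
'c' @ 2: {1,2,3,4,5,6}  [accepting]
'b' @ 3: {1,2,3,4,5,6,7}  [accepting]
'c' @ 4: {1,2,3,4,5,6}  [accepting]
'b' @ 5: {1,2,3,4,5,6,7}  [accepting]
'c' @ 6: {1,2,3,4,5,6}  [accepting]
after full input: {1,2,3,4,5,6}  (accept=1 in)

Answer: ACCEPT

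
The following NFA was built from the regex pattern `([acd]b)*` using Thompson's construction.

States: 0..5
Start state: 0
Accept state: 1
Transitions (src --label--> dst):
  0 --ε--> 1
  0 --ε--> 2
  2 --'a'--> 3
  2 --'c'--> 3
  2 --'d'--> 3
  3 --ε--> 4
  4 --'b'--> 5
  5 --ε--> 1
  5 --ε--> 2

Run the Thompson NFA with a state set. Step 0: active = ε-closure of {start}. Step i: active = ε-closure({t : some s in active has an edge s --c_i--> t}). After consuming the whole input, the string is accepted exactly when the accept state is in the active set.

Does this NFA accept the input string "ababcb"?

initial (ε-close {0}): {0,1,2}
'a' @ 1: {3,4}
'b' @ 2: {1,2,5}  ✓accept
'a' @ 3: {3,4}
'b' @ 4: {1,2,5}  ✓accept
'c' @ 5: {3,4}
'b' @ 6: {1,2,5}  ✓accept
after full input: {1,2,5}  (accept=1 in)

Answer: ACCEPT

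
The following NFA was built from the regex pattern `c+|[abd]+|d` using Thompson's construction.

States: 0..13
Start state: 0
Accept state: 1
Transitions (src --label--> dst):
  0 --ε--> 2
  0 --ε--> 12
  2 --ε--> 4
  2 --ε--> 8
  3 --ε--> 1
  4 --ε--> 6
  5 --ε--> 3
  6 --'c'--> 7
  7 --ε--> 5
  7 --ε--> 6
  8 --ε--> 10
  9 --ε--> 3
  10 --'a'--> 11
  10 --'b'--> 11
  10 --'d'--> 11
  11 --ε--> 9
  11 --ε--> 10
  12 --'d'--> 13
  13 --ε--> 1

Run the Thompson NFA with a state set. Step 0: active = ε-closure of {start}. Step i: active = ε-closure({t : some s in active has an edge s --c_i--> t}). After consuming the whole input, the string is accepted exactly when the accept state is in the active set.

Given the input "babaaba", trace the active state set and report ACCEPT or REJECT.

Answer: ACCEPT

Steps:
initial (ε-close {0}): {0,2,4,6,8,10,12}
'b' @ 1: {1,3,9,10,11}  [accepting]
'a' @ 2: {1,3,9,10,11}  [accepting]
'b' @ 3: {1,3,9,10,11}  [accepting]
'a' @ 4: {1,3,9,10,11}  [accepting]
'a' @ 5: {1,3,9,10,11}  [accepting]
'b' @ 6: {1,3,9,10,11}  [accepting]
'a' @ 7: {1,3,9,10,11}  [accepting]
final: {1,3,9,10,11}; accept 1 in set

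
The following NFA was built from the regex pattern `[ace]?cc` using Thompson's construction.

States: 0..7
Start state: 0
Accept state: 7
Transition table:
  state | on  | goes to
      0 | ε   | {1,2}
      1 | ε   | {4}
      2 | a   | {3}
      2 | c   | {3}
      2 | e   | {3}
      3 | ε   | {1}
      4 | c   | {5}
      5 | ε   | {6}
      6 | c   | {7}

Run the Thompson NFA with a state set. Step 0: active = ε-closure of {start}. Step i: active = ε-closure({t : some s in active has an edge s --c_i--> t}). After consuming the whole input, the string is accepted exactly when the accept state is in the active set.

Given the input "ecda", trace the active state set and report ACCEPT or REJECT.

S₀ = ε-closure({0}) = {0,1,2,4}
'e' @ 1: {1,3,4}
'c' @ 2: {5,6}
'd' @ 3: {}  — dead — no transitions
rest 'a' ignored (set empty)
final: {}; accept 7 not in set

Answer: REJECT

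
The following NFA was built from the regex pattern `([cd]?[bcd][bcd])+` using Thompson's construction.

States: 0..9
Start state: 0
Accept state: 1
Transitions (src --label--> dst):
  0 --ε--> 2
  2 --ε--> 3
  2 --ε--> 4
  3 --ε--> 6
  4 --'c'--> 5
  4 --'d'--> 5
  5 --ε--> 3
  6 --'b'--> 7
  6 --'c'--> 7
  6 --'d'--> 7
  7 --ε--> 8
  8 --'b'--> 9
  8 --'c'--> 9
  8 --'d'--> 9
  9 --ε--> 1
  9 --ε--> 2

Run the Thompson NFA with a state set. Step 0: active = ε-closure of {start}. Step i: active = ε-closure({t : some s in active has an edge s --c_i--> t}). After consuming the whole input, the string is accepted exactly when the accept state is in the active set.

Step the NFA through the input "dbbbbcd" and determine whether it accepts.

Answer: ACCEPT

Trace:
S₀ = ε-closure({0}) = {0,2,3,4,6}
'd' @ 1: {3,5,6,7,8}
'b' @ 2: {1,2,3,4,6,7,8,9}  [accepting]
'b' @ 3: {1,2,3,4,6,7,8,9}  [accepting]
'b' @ 4: {1,2,3,4,6,7,8,9}  [accepting]
'b' @ 5: {1,2,3,4,6,7,8,9}  [accepting]
'c' @ 6: {1,2,3,4,5,6,7,8,9}  [accepting]
'd' @ 7: {1,2,3,4,5,6,7,8,9}  [accepting]
final: {1,2,3,4,5,6,7,8,9}; accept 1 in set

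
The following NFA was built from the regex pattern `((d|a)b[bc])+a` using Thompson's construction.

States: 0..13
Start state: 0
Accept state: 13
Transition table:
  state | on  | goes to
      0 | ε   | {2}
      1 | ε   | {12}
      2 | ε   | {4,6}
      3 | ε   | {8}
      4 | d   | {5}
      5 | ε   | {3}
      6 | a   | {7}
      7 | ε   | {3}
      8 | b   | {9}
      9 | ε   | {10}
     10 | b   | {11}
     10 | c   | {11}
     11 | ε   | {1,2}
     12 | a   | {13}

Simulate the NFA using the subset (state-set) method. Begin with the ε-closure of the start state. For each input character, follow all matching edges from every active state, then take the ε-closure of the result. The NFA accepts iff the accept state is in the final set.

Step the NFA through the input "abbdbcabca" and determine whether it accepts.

start: ε-closure({0}) = {0,2,4,6}
'a' @ 1: {3,7,8}
'b' @ 2: {9,10}
'b' @ 3: {1,2,4,6,11,12}
'd' @ 4: {3,5,8}
'b' @ 5: {9,10}
'c' @ 6: {1,2,4,6,11,12}
'a' @ 7: {3,7,8,13}  [accepting]
'b' @ 8: {9,10}
'c' @ 9: {1,2,4,6,11,12}
'a' @ 10: {3,7,8,13}  [accepting]
final: {3,7,8,13}; accept 13 in set

Answer: ACCEPT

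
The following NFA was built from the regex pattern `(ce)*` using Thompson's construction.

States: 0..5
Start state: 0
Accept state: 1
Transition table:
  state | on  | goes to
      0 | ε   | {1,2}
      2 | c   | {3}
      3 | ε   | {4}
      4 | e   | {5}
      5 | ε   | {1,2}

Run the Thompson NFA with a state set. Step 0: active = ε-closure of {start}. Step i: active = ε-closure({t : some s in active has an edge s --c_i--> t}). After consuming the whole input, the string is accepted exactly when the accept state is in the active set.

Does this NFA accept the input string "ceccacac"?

Answer: REJECT

Trace:
S₀ = ε-closure({0}) = {0,1,2}
'c' @ 1: {3,4}
'e' @ 2: {1,2,5}  (accept∈set)
'c' @ 3: {3,4}
'c' @ 4: {}  — state set empty
rest 'acac' ignored (set empty)
end set {} — state 1 not in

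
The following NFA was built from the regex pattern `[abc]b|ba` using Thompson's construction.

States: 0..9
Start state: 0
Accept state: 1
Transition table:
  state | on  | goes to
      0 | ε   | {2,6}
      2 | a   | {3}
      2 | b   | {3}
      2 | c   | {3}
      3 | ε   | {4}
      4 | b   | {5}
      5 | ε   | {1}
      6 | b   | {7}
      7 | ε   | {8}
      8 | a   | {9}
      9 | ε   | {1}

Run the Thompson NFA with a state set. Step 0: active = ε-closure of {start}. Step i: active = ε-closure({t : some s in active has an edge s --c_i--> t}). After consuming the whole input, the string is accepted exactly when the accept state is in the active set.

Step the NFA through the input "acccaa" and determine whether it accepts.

S₀ = ε-closure({0}) = {0,2,6}
'a' @ 1: {3,4}
'c' @ 2: {}  — dead — no transitions
rest 'ccaa' ignored (set empty)
after full input: {}  (accept=1 not in)

Answer: REJECT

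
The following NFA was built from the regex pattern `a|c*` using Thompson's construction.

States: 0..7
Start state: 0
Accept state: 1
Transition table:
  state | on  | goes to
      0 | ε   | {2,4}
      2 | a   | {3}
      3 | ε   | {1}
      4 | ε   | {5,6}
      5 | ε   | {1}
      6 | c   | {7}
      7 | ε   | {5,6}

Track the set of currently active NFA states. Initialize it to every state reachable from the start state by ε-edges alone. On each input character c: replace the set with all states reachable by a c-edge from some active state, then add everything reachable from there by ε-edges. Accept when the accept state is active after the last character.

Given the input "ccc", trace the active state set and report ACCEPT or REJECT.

Answer: ACCEPT

Derivation:
S₀ = ε-closure({0}) = {0,1,2,4,5,6}
'c' @ 1: {1,5,6,7}  ✓accept
'c' @ 2: {1,5,6,7}  ✓accept
'c' @ 3: {1,5,6,7}  ✓accept
final: {1,5,6,7}; accept 1 in set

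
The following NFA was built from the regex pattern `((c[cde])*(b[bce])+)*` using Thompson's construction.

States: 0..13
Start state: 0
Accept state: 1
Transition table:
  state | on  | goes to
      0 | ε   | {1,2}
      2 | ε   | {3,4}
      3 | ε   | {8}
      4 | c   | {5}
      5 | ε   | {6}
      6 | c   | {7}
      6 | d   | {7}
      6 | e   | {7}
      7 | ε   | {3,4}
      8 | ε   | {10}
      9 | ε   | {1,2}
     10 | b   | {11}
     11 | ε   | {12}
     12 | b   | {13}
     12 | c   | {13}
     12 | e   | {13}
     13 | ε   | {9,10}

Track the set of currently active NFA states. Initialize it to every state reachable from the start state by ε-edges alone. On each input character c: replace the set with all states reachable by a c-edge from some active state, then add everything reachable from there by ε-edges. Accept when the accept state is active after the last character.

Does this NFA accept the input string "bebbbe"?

initial (ε-close {0}): {0,1,2,3,4,8,10}
'b' @ 1: {11,12}
'e' @ 2: {1,2,3,4,8,9,10,13}  ✓accept
'b' @ 3: {11,12}
'b' @ 4: {1,2,3,4,8,9,10,13}  ✓accept
'b' @ 5: {11,12}
'e' @ 6: {1,2,3,4,8,9,10,13}  ✓accept
after full input: {1,2,3,4,8,9,10,13}  (accept=1 in)

Answer: ACCEPT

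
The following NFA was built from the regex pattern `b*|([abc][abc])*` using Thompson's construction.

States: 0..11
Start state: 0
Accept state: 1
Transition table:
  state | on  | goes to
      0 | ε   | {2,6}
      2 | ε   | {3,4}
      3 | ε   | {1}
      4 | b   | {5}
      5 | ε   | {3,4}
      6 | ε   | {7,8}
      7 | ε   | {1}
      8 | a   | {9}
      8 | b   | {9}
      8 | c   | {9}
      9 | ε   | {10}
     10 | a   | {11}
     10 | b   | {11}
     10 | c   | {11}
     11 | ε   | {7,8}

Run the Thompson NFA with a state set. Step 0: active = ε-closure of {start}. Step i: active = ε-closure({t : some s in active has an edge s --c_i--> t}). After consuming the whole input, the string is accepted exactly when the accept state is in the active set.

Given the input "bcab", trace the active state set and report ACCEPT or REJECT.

Answer: ACCEPT

Steps:
S₀ = ε-closure({0}) = {0,1,2,3,4,6,7,8}
'b' @ 1: {1,3,4,5,9,10}  (accept∈set)
'c' @ 2: {1,7,8,11}  (accept∈set)
'a' @ 3: {9,10}
'b' @ 4: {1,7,8,11}  (accept∈set)
end set {1,7,8,11} — state 1 in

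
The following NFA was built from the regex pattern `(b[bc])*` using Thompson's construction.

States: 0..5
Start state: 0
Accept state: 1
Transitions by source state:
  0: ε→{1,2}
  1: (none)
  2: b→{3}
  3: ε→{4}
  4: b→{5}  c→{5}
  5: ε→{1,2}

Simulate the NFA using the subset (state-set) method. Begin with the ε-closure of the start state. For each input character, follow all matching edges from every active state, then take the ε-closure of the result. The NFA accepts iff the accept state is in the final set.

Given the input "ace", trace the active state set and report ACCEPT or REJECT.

Answer: REJECT

Steps:
start: ε-closure({0}) = {0,1,2}
'a' @ 1: {}  — state set empty
rest 'ce' ignored (set empty)
final: {}; accept 1 not in set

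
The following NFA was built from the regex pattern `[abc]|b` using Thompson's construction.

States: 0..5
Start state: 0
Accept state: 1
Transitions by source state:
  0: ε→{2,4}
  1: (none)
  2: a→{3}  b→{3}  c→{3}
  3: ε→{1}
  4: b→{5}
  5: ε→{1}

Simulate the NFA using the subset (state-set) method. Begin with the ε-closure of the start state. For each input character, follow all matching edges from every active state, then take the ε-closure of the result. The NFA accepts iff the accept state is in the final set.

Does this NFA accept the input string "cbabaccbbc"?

Answer: REJECT

Derivation:
initial (ε-close {0}): {0,2,4}
'c' @ 1: {1,3}  ✓accept
'b' @ 2: {}  — no active states
rest 'abaccbbc' ignored (set empty)
end set {} — state 1 not in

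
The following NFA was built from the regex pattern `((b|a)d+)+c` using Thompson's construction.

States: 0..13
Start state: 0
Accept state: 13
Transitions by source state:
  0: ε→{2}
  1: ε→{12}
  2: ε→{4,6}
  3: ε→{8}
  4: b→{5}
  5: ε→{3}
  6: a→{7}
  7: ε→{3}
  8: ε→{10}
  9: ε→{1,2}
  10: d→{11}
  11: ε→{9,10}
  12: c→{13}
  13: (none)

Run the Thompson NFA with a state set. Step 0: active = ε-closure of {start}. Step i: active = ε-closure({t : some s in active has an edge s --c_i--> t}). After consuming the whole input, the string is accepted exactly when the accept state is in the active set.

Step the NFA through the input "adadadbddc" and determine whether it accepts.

S₀ = ε-closure({0}) = {0,2,4,6}
'a' @ 1: {3,7,8,10}
'd' @ 2: {1,2,4,6,9,10,11,12}
'a' @ 3: {3,7,8,10}
'd' @ 4: {1,2,4,6,9,10,11,12}
'a' @ 5: {3,7,8,10}
'd' @ 6: {1,2,4,6,9,10,11,12}
'b' @ 7: {3,5,8,10}
'd' @ 8: {1,2,4,6,9,10,11,12}
'd' @ 9: {1,2,4,6,9,10,11,12}
'c' @ 10: {13}  ✓accept
end set {13} — state 13 in

Answer: ACCEPT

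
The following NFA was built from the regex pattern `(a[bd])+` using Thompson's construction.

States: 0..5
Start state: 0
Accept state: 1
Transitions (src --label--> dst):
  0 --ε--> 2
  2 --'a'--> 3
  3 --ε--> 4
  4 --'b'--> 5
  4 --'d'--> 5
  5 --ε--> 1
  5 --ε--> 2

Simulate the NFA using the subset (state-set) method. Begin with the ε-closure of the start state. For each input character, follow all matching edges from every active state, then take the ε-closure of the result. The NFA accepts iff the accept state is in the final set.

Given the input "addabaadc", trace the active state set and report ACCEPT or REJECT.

Answer: REJECT

Steps:
initial (ε-close {0}): {0,2}
'a' @ 1: {3,4}
'd' @ 2: {1,2,5}  (accept∈set)
'd' @ 3: {}  — dead — no transitions
rest 'abaadc' ignored (set empty)
final: {}; accept 1 not in set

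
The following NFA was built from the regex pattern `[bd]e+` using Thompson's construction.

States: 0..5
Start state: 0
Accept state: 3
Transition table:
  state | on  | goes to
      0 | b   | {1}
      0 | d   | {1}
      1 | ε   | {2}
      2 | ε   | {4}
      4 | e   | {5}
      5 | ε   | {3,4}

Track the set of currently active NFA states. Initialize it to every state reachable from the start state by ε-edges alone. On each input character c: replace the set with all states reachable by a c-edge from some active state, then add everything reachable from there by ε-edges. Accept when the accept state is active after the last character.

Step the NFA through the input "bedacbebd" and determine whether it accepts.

S₀ = ε-closure({0}) = {0}
'b' @ 1: {1,2,4}
'e' @ 2: {3,4,5}  [accepting]
'd' @ 3: {}  — state set empty
rest 'acbebd' ignored (set empty)
after full input: {}  (accept=3 not in)

Answer: REJECT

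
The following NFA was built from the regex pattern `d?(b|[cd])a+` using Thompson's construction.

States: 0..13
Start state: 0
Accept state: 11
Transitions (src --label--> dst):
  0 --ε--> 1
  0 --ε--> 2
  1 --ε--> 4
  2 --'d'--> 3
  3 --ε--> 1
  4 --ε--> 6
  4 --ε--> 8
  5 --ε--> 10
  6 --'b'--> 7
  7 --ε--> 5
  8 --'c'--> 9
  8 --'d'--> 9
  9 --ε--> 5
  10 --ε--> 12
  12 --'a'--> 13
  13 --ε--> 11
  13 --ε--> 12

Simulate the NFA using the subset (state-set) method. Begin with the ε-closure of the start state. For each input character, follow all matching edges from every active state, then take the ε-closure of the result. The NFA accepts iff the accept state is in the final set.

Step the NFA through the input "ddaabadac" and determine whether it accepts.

S₀ = ε-closure({0}) = {0,1,2,4,6,8}
'd' @ 1: {1,3,4,5,6,8,9,10,12}
'd' @ 2: {5,9,10,12}
'a' @ 3: {11,12,13}  (accept∈set)
'a' @ 4: {11,12,13}  (accept∈set)
'b' @ 5: {}  — no active states
rest 'adac' ignored (set empty)
after full input: {}  (accept=11 not in)

Answer: REJECT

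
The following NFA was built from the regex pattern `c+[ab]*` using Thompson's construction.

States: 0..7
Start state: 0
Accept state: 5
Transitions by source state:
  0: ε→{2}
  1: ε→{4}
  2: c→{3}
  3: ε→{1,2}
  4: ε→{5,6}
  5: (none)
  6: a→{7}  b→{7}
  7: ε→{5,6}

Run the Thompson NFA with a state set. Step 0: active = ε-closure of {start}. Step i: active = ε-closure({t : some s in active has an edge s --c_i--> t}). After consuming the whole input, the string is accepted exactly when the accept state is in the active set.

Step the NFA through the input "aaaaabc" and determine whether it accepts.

start: ε-closure({0}) = {0,2}
'a' @ 1: {}  — no active states
rest 'aaaabc' ignored (set empty)
after full input: {}  (accept=5 not in)

Answer: REJECT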